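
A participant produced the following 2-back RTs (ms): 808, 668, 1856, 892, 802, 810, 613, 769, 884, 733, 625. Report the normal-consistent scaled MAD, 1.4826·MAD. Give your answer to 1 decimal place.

121.6 ms

Sorted: 613, 625, 668, 733, 769, 802, 808, 810, 884, 892, 1856 → median = 802
|x − 802| sorted: 0, 6, 8, 33, 69, 82, 90, 134, 177, 189, 1054 → MAD = 82
Robust SD ≈ 1.4826 × 82 = 121.573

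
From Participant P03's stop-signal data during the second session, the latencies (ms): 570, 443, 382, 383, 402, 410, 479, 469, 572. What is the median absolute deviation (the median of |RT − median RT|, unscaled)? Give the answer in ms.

Sorted: 382, 383, 402, 410, 443, 469, 479, 570, 572 → median = 443
|x − 443|: 127, 0, 61, 60, 41, 33, 36, 26, 129
Sorted deviations: 0, 26, 33, 36, 41, 60, 61, 127, 129 → MAD = 41

41 ms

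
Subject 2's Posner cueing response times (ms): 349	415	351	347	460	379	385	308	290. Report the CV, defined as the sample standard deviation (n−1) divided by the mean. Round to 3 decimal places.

0.143

n = 9, Σ = 3284, M = 364.8889
Σ(x−M)² = 21770.889; s = √(21770.889/8) = 52.1667
CV = 52.1667 / 364.8889 = 0.14297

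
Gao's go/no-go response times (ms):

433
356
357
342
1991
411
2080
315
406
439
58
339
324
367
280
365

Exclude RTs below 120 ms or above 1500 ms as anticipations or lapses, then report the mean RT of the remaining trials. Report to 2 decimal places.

Excluded: 58, 1991, 2080
Retained (n=13): Σ = 4734
Mean = 4734/13 = 364.1538

364.15 ms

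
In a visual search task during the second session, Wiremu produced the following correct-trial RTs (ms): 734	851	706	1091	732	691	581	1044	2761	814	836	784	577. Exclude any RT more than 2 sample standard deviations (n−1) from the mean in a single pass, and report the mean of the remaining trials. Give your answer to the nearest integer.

n = 13, ΣRT = 12202, M = 938.615
Σ(x−M)² = 3871689.08; s = √(3871689.08/12) = 568.015
Cutoffs: 938.615 ± 2·568.015 → [-197.4, 2074.6]
Outside: 2761 → excluded.
Retained (n=12): Σ = 9441, mean = 9441/12 = 786.750

787 ms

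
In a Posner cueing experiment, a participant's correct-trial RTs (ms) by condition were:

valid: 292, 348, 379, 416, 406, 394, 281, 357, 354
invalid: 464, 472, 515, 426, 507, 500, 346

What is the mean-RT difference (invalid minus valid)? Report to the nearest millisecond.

103 ms

M(valid) = 3227/9 = 358.556
M(invalid) = 3230/7 = 461.429
Difference = 461.429 − 358.556 = 102.873 ms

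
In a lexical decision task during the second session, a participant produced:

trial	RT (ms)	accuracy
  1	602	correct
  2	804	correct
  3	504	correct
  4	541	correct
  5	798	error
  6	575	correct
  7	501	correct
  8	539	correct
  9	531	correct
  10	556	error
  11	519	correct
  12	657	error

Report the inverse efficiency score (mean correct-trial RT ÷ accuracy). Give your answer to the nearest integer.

Correct trials (n=9): 602, 804, 504, 541, 575, 501, 539, 531, 519
Mean correct RT = 5116/9 = 568.4444 ms
Proportion correct = 9/12
IES = 568.4444 / (9/12) = 757.926 ms

758 ms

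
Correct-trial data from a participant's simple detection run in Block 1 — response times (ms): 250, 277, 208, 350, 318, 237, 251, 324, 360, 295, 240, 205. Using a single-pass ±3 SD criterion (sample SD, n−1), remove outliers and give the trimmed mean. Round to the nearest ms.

n = 12, ΣRT = 3315, M = 276.250
Σ(x−M)² = 30744.25; s = √(30744.25/11) = 52.867
Cutoffs: 276.250 ± 3·52.867 → [117.6, 434.9]
No RTs fall outside the cutoffs; all 12 retained. Mean = 3315/12 = 276.250

276 ms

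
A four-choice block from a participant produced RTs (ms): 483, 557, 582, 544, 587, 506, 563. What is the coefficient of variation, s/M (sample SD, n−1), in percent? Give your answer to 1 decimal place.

7.1%

n = 7, Σ = 3822, M = 546.0000
Σ(x−M)² = 8960.000; s = √(8960.000/6) = 38.6437
CV = 38.6437 / 546.0000 = 0.07078 = 7.078%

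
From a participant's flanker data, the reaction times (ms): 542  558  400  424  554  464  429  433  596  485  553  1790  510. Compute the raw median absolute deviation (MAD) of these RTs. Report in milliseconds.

Sorted: 400, 424, 429, 433, 464, 485, 510, 542, 553, 554, 558, 596, 1790 → median = 510
|x − 510|: 32, 48, 110, 86, 44, 46, 81, 77, 86, 25, 43, 1280, 0
Sorted deviations: 0, 25, 32, 43, 44, 46, 48, 77, 81, 86, 86, 110, 1280 → MAD = 48

48 ms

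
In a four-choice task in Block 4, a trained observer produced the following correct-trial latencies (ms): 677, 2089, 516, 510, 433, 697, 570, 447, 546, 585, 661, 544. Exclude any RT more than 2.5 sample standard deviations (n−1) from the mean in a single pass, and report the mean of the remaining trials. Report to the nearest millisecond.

n = 12, ΣRT = 8275, M = 689.583
Σ(x−M)² = 2213508.92; s = √(2213508.92/11) = 448.585
Cutoffs: 689.583 ± 2.5·448.585 → [-431.9, 1811.0]
Outside: 2089 → excluded.
Retained (n=11): Σ = 6186, mean = 6186/11 = 562.364

562 ms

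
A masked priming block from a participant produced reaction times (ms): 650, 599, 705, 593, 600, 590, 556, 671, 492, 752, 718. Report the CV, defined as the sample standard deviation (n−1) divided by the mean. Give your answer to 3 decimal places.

0.123

n = 11, Σ = 6926, M = 629.6364
Σ(x−M)² = 59682.545; s = √(59682.545/10) = 77.2545
CV = 77.2545 / 629.6364 = 0.12270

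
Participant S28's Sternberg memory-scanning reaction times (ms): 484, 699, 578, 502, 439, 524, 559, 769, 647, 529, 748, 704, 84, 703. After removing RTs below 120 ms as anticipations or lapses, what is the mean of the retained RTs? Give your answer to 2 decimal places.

Excluded: 84
Retained (n=13): Σ = 7885
Mean = 7885/13 = 606.5385

606.54 ms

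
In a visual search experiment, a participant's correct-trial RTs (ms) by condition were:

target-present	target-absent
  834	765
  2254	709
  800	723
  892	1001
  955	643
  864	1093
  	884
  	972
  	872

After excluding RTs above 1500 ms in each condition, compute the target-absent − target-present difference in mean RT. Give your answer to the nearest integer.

target-present: exclude 2254
M(target-present) = 4345/5 = 869.000
M(target-absent) = 7662/9 = 851.333
Difference = 851.333 − 869.000 = -17.667 ms

-18 ms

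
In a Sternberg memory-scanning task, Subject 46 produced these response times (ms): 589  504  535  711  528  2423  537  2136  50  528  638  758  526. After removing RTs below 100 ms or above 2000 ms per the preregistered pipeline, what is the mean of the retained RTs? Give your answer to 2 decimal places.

Excluded: 50, 2136, 2423
Retained (n=10): Σ = 5854
Mean = 5854/10 = 585.4000

585.40 ms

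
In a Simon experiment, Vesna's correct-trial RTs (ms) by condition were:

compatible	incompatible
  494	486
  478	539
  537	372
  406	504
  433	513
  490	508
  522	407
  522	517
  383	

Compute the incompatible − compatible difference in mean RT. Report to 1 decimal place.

6.9 ms

M(compatible) = 4265/9 = 473.889
M(incompatible) = 3846/8 = 480.750
Difference = 480.750 − 473.889 = 6.861 ms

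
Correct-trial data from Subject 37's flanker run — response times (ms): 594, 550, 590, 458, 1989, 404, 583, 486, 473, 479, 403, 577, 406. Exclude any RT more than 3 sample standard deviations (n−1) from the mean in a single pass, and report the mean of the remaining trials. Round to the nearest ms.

n = 13, ΣRT = 7992, M = 614.769
Σ(x−M)² = 2108730.31; s = √(2108730.31/12) = 419.199
Cutoffs: 614.769 ± 3·419.199 → [-642.8, 1872.4]
Outside: 1989 → excluded.
Retained (n=12): Σ = 6003, mean = 6003/12 = 500.250

500 ms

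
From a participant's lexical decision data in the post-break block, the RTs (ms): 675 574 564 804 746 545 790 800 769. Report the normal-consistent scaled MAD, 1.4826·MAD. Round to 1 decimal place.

86.0 ms

Sorted: 545, 564, 574, 675, 746, 769, 790, 800, 804 → median = 746
|x − 746| sorted: 0, 23, 44, 54, 58, 71, 172, 182, 201 → MAD = 58
Robust SD ≈ 1.4826 × 58 = 85.991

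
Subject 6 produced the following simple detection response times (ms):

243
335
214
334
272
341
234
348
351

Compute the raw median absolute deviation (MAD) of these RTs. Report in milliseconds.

Sorted: 214, 234, 243, 272, 334, 335, 341, 348, 351 → median = 334
|x − 334|: 91, 1, 120, 0, 62, 7, 100, 14, 17
Sorted deviations: 0, 1, 7, 14, 17, 62, 91, 100, 120 → MAD = 17

17 ms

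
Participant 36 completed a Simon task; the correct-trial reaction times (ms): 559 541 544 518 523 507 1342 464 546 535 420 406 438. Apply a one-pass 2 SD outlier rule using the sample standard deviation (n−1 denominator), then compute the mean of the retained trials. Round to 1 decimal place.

500.1 ms

n = 13, ΣRT = 7343, M = 564.846
Σ(x−M)² = 686015.69; s = √(686015.69/12) = 239.098
Cutoffs: 564.846 ± 2·239.098 → [86.6, 1043.0]
Outside: 1342 → excluded.
Retained (n=12): Σ = 6001, mean = 6001/12 = 500.083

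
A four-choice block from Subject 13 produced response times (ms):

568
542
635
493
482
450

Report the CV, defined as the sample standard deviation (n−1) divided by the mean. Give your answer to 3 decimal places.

n = 6, Σ = 3170, M = 528.3333
Σ(x−M)² = 22669.333; s = √(22669.333/5) = 67.3340
CV = 67.3340 / 528.3333 = 0.12745

0.127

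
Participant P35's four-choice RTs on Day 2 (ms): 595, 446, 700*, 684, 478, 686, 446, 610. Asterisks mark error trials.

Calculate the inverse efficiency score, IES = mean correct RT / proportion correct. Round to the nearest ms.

Correct trials (n=7): 595, 446, 684, 478, 686, 446, 610
Mean correct RT = 3945/7 = 563.5714 ms
Proportion correct = 7/8
IES = 563.5714 / (7/8) = 644.082 ms

644 ms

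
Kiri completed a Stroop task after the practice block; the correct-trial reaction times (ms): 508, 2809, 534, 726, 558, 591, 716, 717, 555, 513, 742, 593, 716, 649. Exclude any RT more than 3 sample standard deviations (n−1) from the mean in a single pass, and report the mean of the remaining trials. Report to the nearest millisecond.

624 ms

n = 14, ΣRT = 10927, M = 780.500
Σ(x−M)² = 4526907.50; s = √(4526907.50/13) = 590.105
Cutoffs: 780.500 ± 3·590.105 → [-989.8, 2550.8]
Outside: 2809 → excluded.
Retained (n=13): Σ = 8118, mean = 8118/13 = 624.462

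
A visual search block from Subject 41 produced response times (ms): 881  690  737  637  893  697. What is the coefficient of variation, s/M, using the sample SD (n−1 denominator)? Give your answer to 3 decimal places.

0.141

n = 6, Σ = 4535, M = 755.8333
Σ(x−M)² = 56752.833; s = √(56752.833/5) = 106.5390
CV = 106.5390 / 755.8333 = 0.14096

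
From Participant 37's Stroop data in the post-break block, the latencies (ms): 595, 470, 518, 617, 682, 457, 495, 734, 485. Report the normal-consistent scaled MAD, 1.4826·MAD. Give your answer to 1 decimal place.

Sorted: 457, 470, 485, 495, 518, 595, 617, 682, 734 → median = 518
|x − 518| sorted: 0, 23, 33, 48, 61, 77, 99, 164, 216 → MAD = 61
Robust SD ≈ 1.4826 × 61 = 90.439

90.4 ms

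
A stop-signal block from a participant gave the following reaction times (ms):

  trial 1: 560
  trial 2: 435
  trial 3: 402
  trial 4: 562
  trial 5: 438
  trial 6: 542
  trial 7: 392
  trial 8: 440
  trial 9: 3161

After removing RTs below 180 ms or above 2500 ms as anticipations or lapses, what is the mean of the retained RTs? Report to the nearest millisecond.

Excluded: 3161
Retained (n=8): Σ = 3771
Mean = 3771/8 = 471.3750

471 ms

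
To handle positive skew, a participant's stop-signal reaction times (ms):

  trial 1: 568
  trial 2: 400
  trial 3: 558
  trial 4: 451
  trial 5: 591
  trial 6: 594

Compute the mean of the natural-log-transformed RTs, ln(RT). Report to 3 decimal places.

ln(RT): 6.3421, 5.9915, 6.3244, 6.1115, 6.3818, 6.3869
Σ ln(RT) = 37.5381
Mean = 37.5381/6 = 6.25635

6.256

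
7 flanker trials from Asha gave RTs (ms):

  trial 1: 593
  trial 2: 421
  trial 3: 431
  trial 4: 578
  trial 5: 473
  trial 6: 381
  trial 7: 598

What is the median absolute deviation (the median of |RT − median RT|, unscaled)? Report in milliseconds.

Sorted: 381, 421, 431, 473, 578, 593, 598 → median = 473
|x − 473|: 120, 52, 42, 105, 0, 92, 125
Sorted deviations: 0, 42, 52, 92, 105, 120, 125 → MAD = 92

92 ms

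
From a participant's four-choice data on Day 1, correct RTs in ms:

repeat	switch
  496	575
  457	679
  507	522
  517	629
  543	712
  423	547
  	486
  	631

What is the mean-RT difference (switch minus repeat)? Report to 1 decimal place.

107.1 ms

M(repeat) = 2943/6 = 490.500
M(switch) = 4781/8 = 597.625
Difference = 597.625 − 490.500 = 107.125 ms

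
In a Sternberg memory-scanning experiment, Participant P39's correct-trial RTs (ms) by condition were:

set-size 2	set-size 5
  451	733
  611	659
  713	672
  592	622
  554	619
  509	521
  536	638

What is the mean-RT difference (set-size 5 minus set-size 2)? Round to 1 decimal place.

M(set-size 2) = 3966/7 = 566.571
M(set-size 5) = 4464/7 = 637.714
Difference = 637.714 − 566.571 = 71.143 ms

71.1 ms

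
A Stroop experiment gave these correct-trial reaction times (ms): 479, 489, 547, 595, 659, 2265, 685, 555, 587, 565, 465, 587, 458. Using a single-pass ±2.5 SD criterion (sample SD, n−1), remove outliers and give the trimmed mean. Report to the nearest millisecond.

n = 13, ΣRT = 8936, M = 687.385
Σ(x−M)² = 2755435.08; s = √(2755435.08/12) = 479.186
Cutoffs: 687.385 ± 2.5·479.186 → [-510.6, 1885.4]
Outside: 2265 → excluded.
Retained (n=12): Σ = 6671, mean = 6671/12 = 555.917

556 ms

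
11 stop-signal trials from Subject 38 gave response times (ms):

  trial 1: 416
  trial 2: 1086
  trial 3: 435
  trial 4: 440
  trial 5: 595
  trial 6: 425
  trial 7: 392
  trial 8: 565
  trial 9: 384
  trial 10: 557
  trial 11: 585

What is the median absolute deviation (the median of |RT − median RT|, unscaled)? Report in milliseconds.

56 ms

Sorted: 384, 392, 416, 425, 435, 440, 557, 565, 585, 595, 1086 → median = 440
|x − 440|: 24, 646, 5, 0, 155, 15, 48, 125, 56, 117, 145
Sorted deviations: 0, 5, 15, 24, 48, 56, 117, 125, 145, 155, 646 → MAD = 56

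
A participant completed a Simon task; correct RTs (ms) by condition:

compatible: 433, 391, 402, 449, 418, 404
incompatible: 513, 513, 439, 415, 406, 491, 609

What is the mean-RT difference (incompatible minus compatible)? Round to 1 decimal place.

M(compatible) = 2497/6 = 416.167
M(incompatible) = 3386/7 = 483.714
Difference = 483.714 − 416.167 = 67.548 ms

67.5 ms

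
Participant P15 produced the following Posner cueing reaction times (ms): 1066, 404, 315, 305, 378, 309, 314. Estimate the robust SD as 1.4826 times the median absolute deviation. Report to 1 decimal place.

14.8 ms

Sorted: 305, 309, 314, 315, 378, 404, 1066 → median = 315
|x − 315| sorted: 0, 1, 6, 10, 63, 89, 751 → MAD = 10
Robust SD ≈ 1.4826 × 10 = 14.826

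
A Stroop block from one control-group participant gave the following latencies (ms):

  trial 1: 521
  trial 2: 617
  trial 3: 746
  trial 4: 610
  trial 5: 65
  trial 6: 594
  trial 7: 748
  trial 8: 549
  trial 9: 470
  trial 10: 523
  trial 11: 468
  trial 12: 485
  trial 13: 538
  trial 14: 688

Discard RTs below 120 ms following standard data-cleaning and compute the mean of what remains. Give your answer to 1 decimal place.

Excluded: 65
Retained (n=13): Σ = 7557
Mean = 7557/13 = 581.3077

581.3 ms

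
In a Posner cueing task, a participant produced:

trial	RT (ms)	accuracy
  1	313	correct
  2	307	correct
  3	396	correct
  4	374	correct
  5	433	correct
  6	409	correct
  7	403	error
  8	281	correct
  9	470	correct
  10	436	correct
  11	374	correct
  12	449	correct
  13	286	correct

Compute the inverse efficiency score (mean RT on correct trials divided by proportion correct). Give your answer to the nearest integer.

409 ms

Correct trials (n=12): 313, 307, 396, 374, 433, 409, 281, 470, 436, 374, 449, 286
Mean correct RT = 4528/12 = 377.3333 ms
Proportion correct = 12/13
IES = 377.3333 / (12/13) = 408.778 ms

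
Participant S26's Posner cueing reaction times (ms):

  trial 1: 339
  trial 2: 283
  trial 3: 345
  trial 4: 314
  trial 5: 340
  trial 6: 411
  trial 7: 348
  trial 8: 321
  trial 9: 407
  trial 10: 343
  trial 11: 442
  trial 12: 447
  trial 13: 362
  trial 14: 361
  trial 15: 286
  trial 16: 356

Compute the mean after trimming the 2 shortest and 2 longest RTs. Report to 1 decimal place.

353.9 ms

Sorted: 283, 286, 314, 321, 339, 340, 343, 345, 348, 356, 361, 362, 407, 411, 442, 447
Drop lowest 2 (283, 286) and highest 2 (442, 447)
Remaining (n=12): Σ = 4247, mean = 4247/12 = 353.917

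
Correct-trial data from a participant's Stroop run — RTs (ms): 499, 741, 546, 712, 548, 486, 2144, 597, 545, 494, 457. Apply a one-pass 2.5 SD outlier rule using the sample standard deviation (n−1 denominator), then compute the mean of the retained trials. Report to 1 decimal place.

562.5 ms

n = 11, ΣRT = 7769, M = 706.273
Σ(x−M)² = 2355664.18; s = √(2355664.18/10) = 485.352
Cutoffs: 706.273 ± 2.5·485.352 → [-507.1, 1919.7]
Outside: 2144 → excluded.
Retained (n=10): Σ = 5625, mean = 5625/10 = 562.500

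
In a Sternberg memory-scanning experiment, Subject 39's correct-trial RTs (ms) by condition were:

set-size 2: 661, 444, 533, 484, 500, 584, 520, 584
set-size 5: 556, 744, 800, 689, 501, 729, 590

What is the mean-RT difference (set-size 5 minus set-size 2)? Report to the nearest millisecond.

120 ms

M(set-size 2) = 4310/8 = 538.750
M(set-size 5) = 4609/7 = 658.429
Difference = 658.429 − 538.750 = 119.679 ms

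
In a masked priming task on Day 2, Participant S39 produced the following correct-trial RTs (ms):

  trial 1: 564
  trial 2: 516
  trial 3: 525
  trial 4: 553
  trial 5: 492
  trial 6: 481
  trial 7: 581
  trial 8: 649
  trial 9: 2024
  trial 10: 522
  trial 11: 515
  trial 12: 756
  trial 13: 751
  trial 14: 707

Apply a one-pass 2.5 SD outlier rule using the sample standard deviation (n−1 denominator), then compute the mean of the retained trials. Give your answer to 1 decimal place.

n = 14, ΣRT = 9636, M = 688.286
Σ(x−M)² = 2035322.86; s = √(2035322.86/13) = 395.681
Cutoffs: 688.286 ± 2.5·395.681 → [-300.9, 1677.5]
Outside: 2024 → excluded.
Retained (n=13): Σ = 7612, mean = 7612/13 = 585.538

585.5 ms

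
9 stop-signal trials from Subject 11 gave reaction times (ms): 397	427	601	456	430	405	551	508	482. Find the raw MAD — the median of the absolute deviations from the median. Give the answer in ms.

Sorted: 397, 405, 427, 430, 456, 482, 508, 551, 601 → median = 456
|x − 456|: 59, 29, 145, 0, 26, 51, 95, 52, 26
Sorted deviations: 0, 26, 26, 29, 51, 52, 59, 95, 145 → MAD = 51

51 ms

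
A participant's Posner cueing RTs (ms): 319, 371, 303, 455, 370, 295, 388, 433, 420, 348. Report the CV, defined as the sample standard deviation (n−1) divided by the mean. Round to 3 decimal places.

0.149

n = 10, Σ = 3702, M = 370.2000
Σ(x−M)² = 27217.600; s = √(27217.600/9) = 54.9925
CV = 54.9925 / 370.2000 = 0.14855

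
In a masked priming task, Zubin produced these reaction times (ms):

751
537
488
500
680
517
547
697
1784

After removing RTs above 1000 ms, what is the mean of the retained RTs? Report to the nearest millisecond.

590 ms

Excluded: 1784
Retained (n=8): Σ = 4717
Mean = 4717/8 = 589.6250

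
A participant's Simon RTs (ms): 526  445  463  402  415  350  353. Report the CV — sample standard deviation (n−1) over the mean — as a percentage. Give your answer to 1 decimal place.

14.8%

n = 7, Σ = 2954, M = 422.0000
Σ(x−M)² = 23420.000; s = √(23420.000/6) = 62.4767
CV = 62.4767 / 422.0000 = 0.14805 = 14.805%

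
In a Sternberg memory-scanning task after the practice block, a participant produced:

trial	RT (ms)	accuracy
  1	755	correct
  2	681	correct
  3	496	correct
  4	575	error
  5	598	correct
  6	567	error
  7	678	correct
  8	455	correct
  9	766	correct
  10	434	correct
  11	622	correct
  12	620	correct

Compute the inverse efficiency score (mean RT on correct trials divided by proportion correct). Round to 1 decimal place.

Correct trials (n=10): 755, 681, 496, 598, 678, 455, 766, 434, 622, 620
Mean correct RT = 6105/10 = 610.5000 ms
Proportion correct = 10/12
IES = 610.5000 / (10/12) = 732.600 ms

732.6 ms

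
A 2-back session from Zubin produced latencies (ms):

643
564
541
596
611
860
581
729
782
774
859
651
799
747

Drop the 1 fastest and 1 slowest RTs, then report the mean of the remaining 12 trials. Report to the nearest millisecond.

695 ms

Sorted: 541, 564, 581, 596, 611, 643, 651, 729, 747, 774, 782, 799, 859, 860
Drop lowest 1 (541) and highest 1 (860)
Remaining (n=12): Σ = 8336, mean = 8336/12 = 694.667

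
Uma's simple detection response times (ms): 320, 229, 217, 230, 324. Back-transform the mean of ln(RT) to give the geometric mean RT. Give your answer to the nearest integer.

ln(RT): 5.7683, 5.4337, 5.3799, 5.4381, 5.7807
Mean ln(RT) = 27.8008/5 = 5.56015
Geometric mean = exp(5.56015) = 259.86 ms

260 ms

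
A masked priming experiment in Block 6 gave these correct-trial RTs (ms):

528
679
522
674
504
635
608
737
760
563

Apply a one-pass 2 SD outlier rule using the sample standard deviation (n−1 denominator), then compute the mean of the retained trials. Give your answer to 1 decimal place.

621.0 ms

n = 10, ΣRT = 6210, M = 621.000
Σ(x−M)² = 74818.00; s = √(74818.00/9) = 91.176
Cutoffs: 621.000 ± 2·91.176 → [438.6, 803.4]
No RTs fall outside the cutoffs; all 10 retained. Mean = 6210/10 = 621.000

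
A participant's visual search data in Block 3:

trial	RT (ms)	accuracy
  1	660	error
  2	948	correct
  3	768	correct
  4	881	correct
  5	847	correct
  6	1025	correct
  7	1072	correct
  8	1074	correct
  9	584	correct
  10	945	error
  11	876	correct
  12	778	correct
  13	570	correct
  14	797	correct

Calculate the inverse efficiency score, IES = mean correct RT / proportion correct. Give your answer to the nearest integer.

994 ms

Correct trials (n=12): 948, 768, 881, 847, 1025, 1072, 1074, 584, 876, 778, 570, 797
Mean correct RT = 10220/12 = 851.6667 ms
Proportion correct = 12/14
IES = 851.6667 / (12/14) = 993.611 ms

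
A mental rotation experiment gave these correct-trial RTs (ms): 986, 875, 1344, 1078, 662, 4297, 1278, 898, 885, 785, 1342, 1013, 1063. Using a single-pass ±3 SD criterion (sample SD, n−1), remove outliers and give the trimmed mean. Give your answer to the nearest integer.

1017 ms

n = 13, ΣRT = 16506, M = 1269.692
Σ(x−M)² = 10447392.77; s = √(10447392.77/12) = 933.068
Cutoffs: 1269.692 ± 3·933.068 → [-1529.5, 4068.9]
Outside: 4297 → excluded.
Retained (n=12): Σ = 12209, mean = 12209/12 = 1017.417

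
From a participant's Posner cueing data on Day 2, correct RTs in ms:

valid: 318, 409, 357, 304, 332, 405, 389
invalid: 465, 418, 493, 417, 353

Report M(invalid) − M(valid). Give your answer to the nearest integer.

M(valid) = 2514/7 = 359.143
M(invalid) = 2146/5 = 429.200
Difference = 429.200 − 359.143 = 70.057 ms

70 ms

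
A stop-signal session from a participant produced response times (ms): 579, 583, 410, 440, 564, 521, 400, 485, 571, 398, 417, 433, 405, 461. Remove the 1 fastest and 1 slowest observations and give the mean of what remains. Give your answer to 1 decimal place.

473.8 ms

Sorted: 398, 400, 405, 410, 417, 433, 440, 461, 485, 521, 564, 571, 579, 583
Drop lowest 1 (398) and highest 1 (583)
Remaining (n=12): Σ = 5686, mean = 5686/12 = 473.833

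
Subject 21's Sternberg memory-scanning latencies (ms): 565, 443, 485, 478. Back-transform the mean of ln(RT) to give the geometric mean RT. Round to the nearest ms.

ln(RT): 6.3368, 6.0936, 6.1841, 6.1696
Mean ln(RT) = 24.7842/4 = 6.19604
Geometric mean = exp(6.19604) = 490.80 ms

491 ms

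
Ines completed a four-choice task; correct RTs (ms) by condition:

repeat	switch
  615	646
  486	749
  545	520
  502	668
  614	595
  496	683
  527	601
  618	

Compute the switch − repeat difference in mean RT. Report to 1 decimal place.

87.1 ms

M(repeat) = 4403/8 = 550.375
M(switch) = 4462/7 = 637.429
Difference = 637.429 − 550.375 = 87.054 ms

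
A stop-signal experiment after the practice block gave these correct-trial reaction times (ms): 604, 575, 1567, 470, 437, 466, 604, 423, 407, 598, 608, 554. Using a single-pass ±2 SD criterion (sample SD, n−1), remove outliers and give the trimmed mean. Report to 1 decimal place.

522.4 ms

n = 12, ΣRT = 7313, M = 609.417
Σ(x−M)² = 1066868.92; s = √(1066868.92/11) = 311.429
Cutoffs: 609.417 ± 2·311.429 → [-13.4, 1232.3]
Outside: 1567 → excluded.
Retained (n=11): Σ = 5746, mean = 5746/11 = 522.364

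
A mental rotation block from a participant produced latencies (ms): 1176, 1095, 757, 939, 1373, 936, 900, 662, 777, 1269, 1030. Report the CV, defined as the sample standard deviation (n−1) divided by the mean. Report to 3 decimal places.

n = 11, Σ = 10914, M = 992.1818
Σ(x−M)² = 492557.636; s = √(492557.636/10) = 221.9364
CV = 221.9364 / 992.1818 = 0.22369

0.224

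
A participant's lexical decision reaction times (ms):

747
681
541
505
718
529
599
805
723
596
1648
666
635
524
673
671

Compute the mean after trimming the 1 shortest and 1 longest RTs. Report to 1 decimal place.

Sorted: 505, 524, 529, 541, 596, 599, 635, 666, 671, 673, 681, 718, 723, 747, 805, 1648
Drop lowest 1 (505) and highest 1 (1648)
Remaining (n=14): Σ = 9108, mean = 9108/14 = 650.571

650.6 ms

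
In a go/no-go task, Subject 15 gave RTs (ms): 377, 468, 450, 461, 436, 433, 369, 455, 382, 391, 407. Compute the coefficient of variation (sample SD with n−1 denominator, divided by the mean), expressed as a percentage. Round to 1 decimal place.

8.7%

n = 11, Σ = 4629, M = 420.8182
Σ(x−M)² = 13431.636; s = √(13431.636/10) = 36.6492
CV = 36.6492 / 420.8182 = 0.08709 = 8.709%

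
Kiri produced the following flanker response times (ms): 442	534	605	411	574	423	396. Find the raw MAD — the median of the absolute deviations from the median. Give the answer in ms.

46 ms

Sorted: 396, 411, 423, 442, 534, 574, 605 → median = 442
|x − 442|: 0, 92, 163, 31, 132, 19, 46
Sorted deviations: 0, 19, 31, 46, 92, 132, 163 → MAD = 46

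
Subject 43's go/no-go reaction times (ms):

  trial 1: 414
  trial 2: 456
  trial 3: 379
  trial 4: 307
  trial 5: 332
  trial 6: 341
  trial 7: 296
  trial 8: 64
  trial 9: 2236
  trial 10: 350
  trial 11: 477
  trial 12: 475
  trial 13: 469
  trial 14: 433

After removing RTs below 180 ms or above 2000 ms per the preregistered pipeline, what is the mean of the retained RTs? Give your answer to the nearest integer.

Excluded: 64, 2236
Retained (n=12): Σ = 4729
Mean = 4729/12 = 394.0833

394 ms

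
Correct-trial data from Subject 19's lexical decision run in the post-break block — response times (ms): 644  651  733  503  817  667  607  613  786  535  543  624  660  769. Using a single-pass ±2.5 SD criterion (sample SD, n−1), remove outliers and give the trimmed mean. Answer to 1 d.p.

n = 14, ΣRT = 9152, M = 653.714
Σ(x−M)² = 117844.86; s = √(117844.86/13) = 95.210
Cutoffs: 653.714 ± 2.5·95.210 → [415.7, 891.7]
No RTs fall outside the cutoffs; all 14 retained. Mean = 9152/14 = 653.714

653.7 ms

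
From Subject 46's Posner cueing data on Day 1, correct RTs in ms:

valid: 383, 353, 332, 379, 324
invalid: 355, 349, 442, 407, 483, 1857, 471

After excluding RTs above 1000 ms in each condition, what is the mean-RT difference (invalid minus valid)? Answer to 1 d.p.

63.6 ms

invalid: exclude 1857
M(valid) = 1771/5 = 354.200
M(invalid) = 2507/6 = 417.833
Difference = 417.833 − 354.200 = 63.633 ms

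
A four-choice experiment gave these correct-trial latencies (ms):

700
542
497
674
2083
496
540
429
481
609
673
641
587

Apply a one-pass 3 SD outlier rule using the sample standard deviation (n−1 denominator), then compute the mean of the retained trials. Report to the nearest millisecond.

n = 13, ΣRT = 8952, M = 688.615
Σ(x−M)² = 2191731.08; s = √(2191731.08/12) = 427.369
Cutoffs: 688.615 ± 3·427.369 → [-593.5, 1970.7]
Outside: 2083 → excluded.
Retained (n=12): Σ = 6869, mean = 6869/12 = 572.417

572 ms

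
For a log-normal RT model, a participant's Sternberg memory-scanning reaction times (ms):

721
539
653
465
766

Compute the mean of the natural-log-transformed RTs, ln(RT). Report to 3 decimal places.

ln(RT): 6.5806, 6.2897, 6.4816, 6.1420, 6.6412
Σ ln(RT) = 32.1352
Mean = 32.1352/5 = 6.42703

6.427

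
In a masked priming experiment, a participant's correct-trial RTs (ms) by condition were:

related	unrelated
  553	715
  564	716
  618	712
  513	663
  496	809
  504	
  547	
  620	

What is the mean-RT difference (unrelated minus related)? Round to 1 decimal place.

M(related) = 4415/8 = 551.875
M(unrelated) = 3615/5 = 723.000
Difference = 723.000 − 551.875 = 171.125 ms

171.1 ms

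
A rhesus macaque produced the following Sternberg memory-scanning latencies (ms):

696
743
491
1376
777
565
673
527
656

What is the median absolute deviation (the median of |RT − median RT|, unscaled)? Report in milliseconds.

Sorted: 491, 527, 565, 656, 673, 696, 743, 777, 1376 → median = 673
|x − 673|: 23, 70, 182, 703, 104, 108, 0, 146, 17
Sorted deviations: 0, 17, 23, 70, 104, 108, 146, 182, 703 → MAD = 104

104 ms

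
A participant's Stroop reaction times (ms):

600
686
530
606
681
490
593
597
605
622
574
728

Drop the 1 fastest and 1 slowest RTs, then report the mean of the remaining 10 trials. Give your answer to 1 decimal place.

Sorted: 490, 530, 574, 593, 597, 600, 605, 606, 622, 681, 686, 728
Drop lowest 1 (490) and highest 1 (728)
Remaining (n=10): Σ = 6094, mean = 6094/10 = 609.400

609.4 ms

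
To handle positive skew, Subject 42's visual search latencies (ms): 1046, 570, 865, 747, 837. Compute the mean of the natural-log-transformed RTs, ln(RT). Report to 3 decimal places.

ln(RT): 6.9527, 6.3456, 6.7627, 6.6161, 6.7298
Σ ln(RT) = 33.4070
Mean = 33.4070/5 = 6.68140

6.681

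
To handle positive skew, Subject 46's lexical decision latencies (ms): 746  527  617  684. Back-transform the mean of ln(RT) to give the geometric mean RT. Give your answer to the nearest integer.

638 ms

ln(RT): 6.6147, 6.2672, 6.4249, 6.5280
Mean ln(RT) = 25.8348/4 = 6.45869
Geometric mean = exp(6.45869) = 638.22 ms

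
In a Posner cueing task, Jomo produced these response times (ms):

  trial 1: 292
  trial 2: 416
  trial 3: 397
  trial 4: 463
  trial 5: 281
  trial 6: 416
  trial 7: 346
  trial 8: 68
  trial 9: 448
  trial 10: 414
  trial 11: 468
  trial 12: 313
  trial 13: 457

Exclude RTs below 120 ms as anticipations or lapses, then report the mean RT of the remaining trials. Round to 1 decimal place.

Excluded: 68
Retained (n=12): Σ = 4711
Mean = 4711/12 = 392.5833

392.6 ms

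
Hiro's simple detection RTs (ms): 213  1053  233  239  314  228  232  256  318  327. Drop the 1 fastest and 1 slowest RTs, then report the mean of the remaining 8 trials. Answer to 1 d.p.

268.4 ms

Sorted: 213, 228, 232, 233, 239, 256, 314, 318, 327, 1053
Drop lowest 1 (213) and highest 1 (1053)
Remaining (n=8): Σ = 2147, mean = 2147/8 = 268.375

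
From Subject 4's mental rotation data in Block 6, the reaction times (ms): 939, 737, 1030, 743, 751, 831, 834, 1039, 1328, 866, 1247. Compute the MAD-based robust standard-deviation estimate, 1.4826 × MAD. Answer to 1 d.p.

Sorted: 737, 743, 751, 831, 834, 866, 939, 1030, 1039, 1247, 1328 → median = 866
|x − 866| sorted: 0, 32, 35, 73, 115, 123, 129, 164, 173, 381, 462 → MAD = 123
Robust SD ≈ 1.4826 × 123 = 182.360

182.4 ms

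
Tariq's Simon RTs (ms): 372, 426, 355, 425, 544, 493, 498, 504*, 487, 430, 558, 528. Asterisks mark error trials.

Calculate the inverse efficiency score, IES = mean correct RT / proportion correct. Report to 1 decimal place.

Correct trials (n=11): 372, 426, 355, 425, 544, 493, 498, 487, 430, 558, 528
Mean correct RT = 5116/11 = 465.0909 ms
Proportion correct = 11/12
IES = 465.0909 / (11/12) = 507.372 ms

507.4 ms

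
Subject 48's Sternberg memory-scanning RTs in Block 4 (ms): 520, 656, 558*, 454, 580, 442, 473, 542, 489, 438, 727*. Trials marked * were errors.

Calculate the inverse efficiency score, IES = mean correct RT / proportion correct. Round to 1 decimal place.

Correct trials (n=9): 520, 656, 454, 580, 442, 473, 542, 489, 438
Mean correct RT = 4594/9 = 510.4444 ms
Proportion correct = 9/11
IES = 510.4444 / (9/11) = 623.877 ms

623.9 ms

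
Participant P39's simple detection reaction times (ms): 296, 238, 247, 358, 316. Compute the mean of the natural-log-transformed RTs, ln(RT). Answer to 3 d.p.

5.662

ln(RT): 5.6904, 5.4723, 5.5094, 5.8805, 5.7557
Σ ln(RT) = 28.3083
Mean = 28.3083/5 = 5.66166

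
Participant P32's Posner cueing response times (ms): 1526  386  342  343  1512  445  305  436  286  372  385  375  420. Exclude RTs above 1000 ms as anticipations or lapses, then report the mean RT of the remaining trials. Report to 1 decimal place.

Excluded: 1512, 1526
Retained (n=11): Σ = 4095
Mean = 4095/11 = 372.2727

372.3 ms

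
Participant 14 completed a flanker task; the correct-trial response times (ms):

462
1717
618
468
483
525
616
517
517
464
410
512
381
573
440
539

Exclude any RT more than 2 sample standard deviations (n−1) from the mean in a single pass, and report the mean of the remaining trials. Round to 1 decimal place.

501.7 ms

n = 16, ΣRT = 9242, M = 577.625
Σ(x−M)² = 1450169.75; s = √(1450169.75/15) = 310.931
Cutoffs: 577.625 ± 2·310.931 → [-44.2, 1199.5]
Outside: 1717 → excluded.
Retained (n=15): Σ = 7525, mean = 7525/15 = 501.667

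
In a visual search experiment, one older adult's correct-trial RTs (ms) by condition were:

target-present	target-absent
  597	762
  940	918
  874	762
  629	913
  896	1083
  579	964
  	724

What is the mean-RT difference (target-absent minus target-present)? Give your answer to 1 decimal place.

122.6 ms

M(target-present) = 4515/6 = 752.500
M(target-absent) = 6126/7 = 875.143
Difference = 875.143 − 752.500 = 122.643 ms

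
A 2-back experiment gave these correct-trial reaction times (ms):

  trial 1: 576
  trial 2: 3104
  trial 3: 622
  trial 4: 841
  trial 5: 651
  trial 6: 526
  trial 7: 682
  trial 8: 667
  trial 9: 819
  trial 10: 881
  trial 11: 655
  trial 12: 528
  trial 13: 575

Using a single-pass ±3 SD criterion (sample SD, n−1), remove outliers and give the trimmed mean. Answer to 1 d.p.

n = 13, ΣRT = 11127, M = 855.923
Σ(x−M)² = 5632746.92; s = √(5632746.92/12) = 685.124
Cutoffs: 855.923 ± 3·685.124 → [-1199.5, 2911.3]
Outside: 3104 → excluded.
Retained (n=12): Σ = 8023, mean = 8023/12 = 668.583

668.6 ms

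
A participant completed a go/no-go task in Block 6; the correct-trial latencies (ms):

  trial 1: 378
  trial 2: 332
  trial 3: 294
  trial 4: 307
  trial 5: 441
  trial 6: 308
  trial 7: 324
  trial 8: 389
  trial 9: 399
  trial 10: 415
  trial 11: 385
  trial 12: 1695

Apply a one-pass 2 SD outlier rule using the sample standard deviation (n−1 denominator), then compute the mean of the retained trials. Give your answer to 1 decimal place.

n = 12, ΣRT = 5667, M = 472.250
Σ(x−M)² = 1655870.25; s = √(1655870.25/11) = 387.987
Cutoffs: 472.250 ± 2·387.987 → [-303.7, 1248.2]
Outside: 1695 → excluded.
Retained (n=11): Σ = 3972, mean = 3972/11 = 361.091

361.1 ms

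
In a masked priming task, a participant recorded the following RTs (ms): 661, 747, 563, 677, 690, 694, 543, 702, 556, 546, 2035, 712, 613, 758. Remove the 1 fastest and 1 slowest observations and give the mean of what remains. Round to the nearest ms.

660 ms

Sorted: 543, 546, 556, 563, 613, 661, 677, 690, 694, 702, 712, 747, 758, 2035
Drop lowest 1 (543) and highest 1 (2035)
Remaining (n=12): Σ = 7919, mean = 7919/12 = 659.917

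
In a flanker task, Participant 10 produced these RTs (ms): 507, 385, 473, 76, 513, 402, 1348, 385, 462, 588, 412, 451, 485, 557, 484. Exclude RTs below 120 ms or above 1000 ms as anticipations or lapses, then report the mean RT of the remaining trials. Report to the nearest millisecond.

Excluded: 76, 1348
Retained (n=13): Σ = 6104
Mean = 6104/13 = 469.5385

470 ms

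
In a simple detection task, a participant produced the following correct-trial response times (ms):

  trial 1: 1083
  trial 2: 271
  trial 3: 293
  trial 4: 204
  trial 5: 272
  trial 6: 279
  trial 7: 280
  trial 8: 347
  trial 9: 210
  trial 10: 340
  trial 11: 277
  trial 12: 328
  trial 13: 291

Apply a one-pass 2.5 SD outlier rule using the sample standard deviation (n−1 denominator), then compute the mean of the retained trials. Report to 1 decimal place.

n = 13, ΣRT = 4475, M = 344.231
Σ(x−M)² = 612690.31; s = √(612690.31/12) = 225.959
Cutoffs: 344.231 ± 2.5·225.959 → [-220.7, 909.1]
Outside: 1083 → excluded.
Retained (n=12): Σ = 3392, mean = 3392/12 = 282.667

282.7 ms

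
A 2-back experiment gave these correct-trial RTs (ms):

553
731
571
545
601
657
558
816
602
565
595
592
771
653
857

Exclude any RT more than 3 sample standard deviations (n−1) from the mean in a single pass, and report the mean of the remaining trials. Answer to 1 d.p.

644.5 ms

n = 15, ΣRT = 9667, M = 644.467
Σ(x−M)² = 144663.73; s = √(144663.73/14) = 101.652
Cutoffs: 644.467 ± 3·101.652 → [339.5, 949.4]
No RTs fall outside the cutoffs; all 15 retained. Mean = 9667/15 = 644.467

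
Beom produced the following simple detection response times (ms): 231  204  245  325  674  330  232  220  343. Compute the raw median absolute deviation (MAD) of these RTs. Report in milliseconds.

41 ms

Sorted: 204, 220, 231, 232, 245, 325, 330, 343, 674 → median = 245
|x − 245|: 14, 41, 0, 80, 429, 85, 13, 25, 98
Sorted deviations: 0, 13, 14, 25, 41, 80, 85, 98, 429 → MAD = 41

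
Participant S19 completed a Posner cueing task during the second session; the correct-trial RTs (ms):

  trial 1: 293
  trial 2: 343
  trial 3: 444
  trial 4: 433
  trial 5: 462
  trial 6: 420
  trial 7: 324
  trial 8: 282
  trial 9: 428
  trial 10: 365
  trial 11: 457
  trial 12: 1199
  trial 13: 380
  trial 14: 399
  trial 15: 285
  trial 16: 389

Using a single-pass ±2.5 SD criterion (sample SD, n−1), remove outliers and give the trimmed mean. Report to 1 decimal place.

n = 16, ΣRT = 6903, M = 431.438
Σ(x−M)² = 683259.94; s = √(683259.94/15) = 213.426
Cutoffs: 431.438 ± 2.5·213.426 → [-102.1, 965.0]
Outside: 1199 → excluded.
Retained (n=15): Σ = 5704, mean = 5704/15 = 380.267

380.3 ms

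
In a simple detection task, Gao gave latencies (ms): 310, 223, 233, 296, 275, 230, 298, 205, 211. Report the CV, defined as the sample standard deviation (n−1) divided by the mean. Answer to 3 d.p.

n = 9, Σ = 2281, M = 253.4444
Σ(x−M)² = 13502.222; s = √(13502.222/8) = 41.0826
CV = 41.0826 / 253.4444 = 0.16210

0.162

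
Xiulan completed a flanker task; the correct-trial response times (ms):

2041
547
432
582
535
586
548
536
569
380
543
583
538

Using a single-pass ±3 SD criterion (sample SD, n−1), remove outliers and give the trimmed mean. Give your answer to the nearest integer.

n = 13, ΣRT = 8420, M = 647.692
Σ(x−M)² = 2146232.77; s = √(2146232.77/12) = 422.910
Cutoffs: 647.692 ± 3·422.910 → [-621.0, 1916.4]
Outside: 2041 → excluded.
Retained (n=12): Σ = 6379, mean = 6379/12 = 531.583

532 ms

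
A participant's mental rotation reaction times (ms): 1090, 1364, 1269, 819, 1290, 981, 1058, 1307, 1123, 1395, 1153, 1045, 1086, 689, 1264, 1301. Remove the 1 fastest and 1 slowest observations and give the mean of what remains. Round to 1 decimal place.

Sorted: 689, 819, 981, 1045, 1058, 1086, 1090, 1123, 1153, 1264, 1269, 1290, 1301, 1307, 1364, 1395
Drop lowest 1 (689) and highest 1 (1395)
Remaining (n=14): Σ = 16150, mean = 16150/14 = 1153.571

1153.6 ms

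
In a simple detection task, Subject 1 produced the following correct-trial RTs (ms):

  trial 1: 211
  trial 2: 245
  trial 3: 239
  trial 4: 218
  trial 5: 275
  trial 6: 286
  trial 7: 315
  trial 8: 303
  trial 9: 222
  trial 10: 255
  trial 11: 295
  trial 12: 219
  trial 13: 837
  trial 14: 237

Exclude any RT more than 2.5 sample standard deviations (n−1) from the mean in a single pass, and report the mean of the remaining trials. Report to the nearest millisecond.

255 ms

n = 14, ΣRT = 4157, M = 296.929
Σ(x−M)² = 329346.93; s = √(329346.93/13) = 159.168
Cutoffs: 296.929 ± 2.5·159.168 → [-101.0, 694.8]
Outside: 837 → excluded.
Retained (n=13): Σ = 3320, mean = 3320/13 = 255.385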